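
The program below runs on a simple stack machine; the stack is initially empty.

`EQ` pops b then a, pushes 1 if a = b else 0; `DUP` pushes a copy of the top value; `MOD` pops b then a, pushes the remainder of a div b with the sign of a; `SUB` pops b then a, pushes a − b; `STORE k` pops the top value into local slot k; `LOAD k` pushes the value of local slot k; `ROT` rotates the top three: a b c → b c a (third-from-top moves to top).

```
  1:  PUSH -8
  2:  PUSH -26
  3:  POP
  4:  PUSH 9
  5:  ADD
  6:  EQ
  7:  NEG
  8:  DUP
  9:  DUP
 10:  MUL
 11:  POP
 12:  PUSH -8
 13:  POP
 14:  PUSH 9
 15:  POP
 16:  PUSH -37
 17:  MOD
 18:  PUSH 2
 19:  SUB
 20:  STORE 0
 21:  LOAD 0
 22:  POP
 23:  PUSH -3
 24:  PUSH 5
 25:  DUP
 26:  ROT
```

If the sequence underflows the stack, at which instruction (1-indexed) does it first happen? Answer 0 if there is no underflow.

6

PUSH -8   -8
PUSH -26  -8 -26
POP       -8
PUSH 9    -8 9
ADD       1
EQ  — needs 2 operands, stack has 1 → underflow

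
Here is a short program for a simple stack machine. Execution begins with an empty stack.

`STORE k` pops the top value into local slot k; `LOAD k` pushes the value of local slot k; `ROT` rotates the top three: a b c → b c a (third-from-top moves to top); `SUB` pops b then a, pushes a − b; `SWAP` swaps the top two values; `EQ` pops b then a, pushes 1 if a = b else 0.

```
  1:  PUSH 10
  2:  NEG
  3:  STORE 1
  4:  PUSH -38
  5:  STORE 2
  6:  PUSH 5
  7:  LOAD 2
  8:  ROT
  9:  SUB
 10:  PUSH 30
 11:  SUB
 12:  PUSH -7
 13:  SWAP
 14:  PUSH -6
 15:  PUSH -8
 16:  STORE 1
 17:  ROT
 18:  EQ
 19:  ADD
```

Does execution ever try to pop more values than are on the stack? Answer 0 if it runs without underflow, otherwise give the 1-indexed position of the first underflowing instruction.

8

PUSH 10   10
NEG       -10
STORE 1   (empty)
PUSH -38  -38
STORE 2   (empty)
PUSH 5    5
LOAD 2    5 -38
ROT  — needs 3 operands, stack has 2 → underflow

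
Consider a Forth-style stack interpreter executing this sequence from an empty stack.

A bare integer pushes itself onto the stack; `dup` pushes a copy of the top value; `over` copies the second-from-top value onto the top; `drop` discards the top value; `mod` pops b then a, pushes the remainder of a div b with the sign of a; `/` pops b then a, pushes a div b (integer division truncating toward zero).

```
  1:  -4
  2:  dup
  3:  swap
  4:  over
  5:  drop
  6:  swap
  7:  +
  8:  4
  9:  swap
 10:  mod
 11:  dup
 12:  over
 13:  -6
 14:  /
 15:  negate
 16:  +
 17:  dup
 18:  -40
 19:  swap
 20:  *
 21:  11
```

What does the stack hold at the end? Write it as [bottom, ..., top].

[4, 4, -160, 11]

-4     : [-4]
dup    : [-4, -4]
swap   : [-4, -4]
over   : [-4, -4, -4]
drop   : [-4, -4]
swap   : [-4, -4]
+      : [-8]
4      : [-8, 4]
swap   : [4, -8]
mod    : [4]
dup    : [4, 4]
over   : [4, 4, 4]
-6     : [4, 4, 4, -6]
/      : [4, 4, 0]
negate : [4, 4, 0]
+      : [4, 4]
dup    : [4, 4, 4]
-40    : [4, 4, 4, -40]
swap   : [4, 4, -40, 4]
*      : [4, 4, -160]
11     : [4, 4, -160, 11]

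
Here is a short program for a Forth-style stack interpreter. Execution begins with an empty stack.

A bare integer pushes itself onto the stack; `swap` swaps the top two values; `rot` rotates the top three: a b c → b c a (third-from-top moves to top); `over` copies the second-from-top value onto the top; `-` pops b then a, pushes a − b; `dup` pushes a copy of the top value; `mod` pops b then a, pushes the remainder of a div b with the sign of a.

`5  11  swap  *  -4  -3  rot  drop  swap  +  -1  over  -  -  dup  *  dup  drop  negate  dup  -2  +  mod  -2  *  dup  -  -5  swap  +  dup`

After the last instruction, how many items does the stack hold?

5      : [5]
11     : [5, 11]
swap   : [11, 5]
*      : [55]
-4     : [55, -4]
-3     : [55, -4, -3]
rot    : [-4, -3, 55]
drop   : [-4, -3]
swap   : [-3, -4]
+      : [-7]
-1     : [-7, -1]
over   : [-7, -1, -7]
-      : [-7, 6]
-      : [-13]
dup    : [-13, -13]
*      : [169]
dup    : [169, 169]
drop   : [169]
negate : [-169]
dup    : [-169, -169]
-2     : [-169, -169, -2]
+      : [-169, -171]
mod    : [-169]
-2     : [-169, -2]
*      : [338]
dup    : [338, 338]
-      : [0]
-5     : [0, -5]
swap   : [-5, 0]
+      : [-5]
dup    : [-5, -5]

2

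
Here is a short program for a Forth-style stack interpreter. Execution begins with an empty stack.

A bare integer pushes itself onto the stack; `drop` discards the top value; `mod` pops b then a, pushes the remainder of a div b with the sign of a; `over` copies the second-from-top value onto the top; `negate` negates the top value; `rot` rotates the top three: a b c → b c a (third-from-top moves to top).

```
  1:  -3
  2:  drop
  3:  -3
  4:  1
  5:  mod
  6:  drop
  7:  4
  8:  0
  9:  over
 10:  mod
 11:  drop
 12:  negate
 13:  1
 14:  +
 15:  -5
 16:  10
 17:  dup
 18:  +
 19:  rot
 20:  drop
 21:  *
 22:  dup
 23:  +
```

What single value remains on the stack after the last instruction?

-3     -> -3
drop   -> (empty)
-3     -> -3
1      -> -3 1
mod    -> 0
drop   -> (empty)
4      -> 4
0      -> 4 0
over   -> 4 0 4
mod    -> 4 0
drop   -> 4
negate -> -4
1      -> -4 1
+      -> -3
-5     -> -3 -5
10     -> -3 -5 10
dup    -> -3 -5 10 10
+      -> -3 -5 20
rot    -> -5 20 -3
drop   -> -5 20
*      -> -100
dup    -> -100 -100
+      -> -200

-200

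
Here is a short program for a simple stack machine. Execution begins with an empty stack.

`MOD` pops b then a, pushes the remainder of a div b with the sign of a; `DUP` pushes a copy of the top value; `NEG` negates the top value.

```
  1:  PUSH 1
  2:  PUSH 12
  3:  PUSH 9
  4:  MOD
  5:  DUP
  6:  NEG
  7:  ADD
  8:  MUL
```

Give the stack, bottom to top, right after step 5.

PUSH 1  -> 1
PUSH 12 -> 1 12
PUSH 9  -> 1 12 9
MOD     -> 1 3
DUP     -> 1 3 3

[1, 3, 3]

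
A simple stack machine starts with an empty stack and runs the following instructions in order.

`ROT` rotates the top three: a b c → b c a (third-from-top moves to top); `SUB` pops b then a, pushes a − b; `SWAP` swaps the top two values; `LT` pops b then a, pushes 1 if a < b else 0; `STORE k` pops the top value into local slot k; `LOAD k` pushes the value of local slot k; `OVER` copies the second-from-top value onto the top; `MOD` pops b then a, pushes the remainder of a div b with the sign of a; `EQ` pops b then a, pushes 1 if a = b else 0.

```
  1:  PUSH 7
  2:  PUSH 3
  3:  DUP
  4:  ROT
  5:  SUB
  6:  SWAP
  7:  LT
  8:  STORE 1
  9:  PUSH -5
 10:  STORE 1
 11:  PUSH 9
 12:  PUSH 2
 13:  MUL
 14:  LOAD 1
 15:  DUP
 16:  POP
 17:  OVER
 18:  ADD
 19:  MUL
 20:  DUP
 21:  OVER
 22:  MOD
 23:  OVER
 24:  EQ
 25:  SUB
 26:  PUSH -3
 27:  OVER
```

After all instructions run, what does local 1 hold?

-5

PUSH 7  → 7
PUSH 3  → 7 3
DUP     → 7 3 3
ROT     → 3 3 7
SUB     → 3 -4
SWAP    → -4 3
LT      → 1
STORE 1 → (empty)
PUSH -5 → -5
STORE 1 → (empty)
PUSH 9  → 9
PUSH 2  → 9 2
MUL     → 18
LOAD 1  → 18 -5
DUP     → 18 -5 -5
POP     → 18 -5
OVER    → 18 -5 18
ADD     → 18 13
MUL     → 234
DUP     → 234 234
OVER    → 234 234 234
MOD     → 234 0
OVER    → 234 0 234
EQ      → 234 0
SUB     → 234
PUSH -3 → 234 -3
OVER    → 234 -3 234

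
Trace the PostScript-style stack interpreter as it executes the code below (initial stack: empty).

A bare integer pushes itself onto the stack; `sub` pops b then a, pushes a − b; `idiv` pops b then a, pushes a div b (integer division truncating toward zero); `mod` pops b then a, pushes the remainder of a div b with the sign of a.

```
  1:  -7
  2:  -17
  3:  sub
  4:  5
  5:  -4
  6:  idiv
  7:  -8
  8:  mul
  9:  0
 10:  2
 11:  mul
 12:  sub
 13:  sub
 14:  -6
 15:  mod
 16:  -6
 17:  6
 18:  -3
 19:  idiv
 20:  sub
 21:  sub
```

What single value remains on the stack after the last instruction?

6

-7   : -7
-17  : -7 -17
sub  : 10
5    : 10 5
-4   : 10 5 -4
idiv : 10 -1
-8   : 10 -1 -8
mul  : 10 8
0    : 10 8 0
2    : 10 8 0 2
mul  : 10 8 0
sub  : 10 8
sub  : 2
-6   : 2 -6
mod  : 2
-6   : 2 -6
6    : 2 -6 6
-3   : 2 -6 6 -3
idiv : 2 -6 -2
sub  : 2 -4
sub  : 6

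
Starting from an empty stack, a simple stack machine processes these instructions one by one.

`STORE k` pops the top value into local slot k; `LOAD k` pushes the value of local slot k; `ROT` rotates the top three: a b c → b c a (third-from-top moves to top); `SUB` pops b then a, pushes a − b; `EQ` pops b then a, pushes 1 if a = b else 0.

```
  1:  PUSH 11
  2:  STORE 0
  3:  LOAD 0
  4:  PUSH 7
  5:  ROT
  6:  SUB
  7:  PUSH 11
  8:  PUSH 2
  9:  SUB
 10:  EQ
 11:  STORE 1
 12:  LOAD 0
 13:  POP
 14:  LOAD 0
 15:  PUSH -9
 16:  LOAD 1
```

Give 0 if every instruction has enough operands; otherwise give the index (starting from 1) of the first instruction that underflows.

5

PUSH 11  11
STORE 0  (empty)
LOAD 0   11
PUSH 7   11 7
ROT  — needs 3 operands, stack has 2 → underflow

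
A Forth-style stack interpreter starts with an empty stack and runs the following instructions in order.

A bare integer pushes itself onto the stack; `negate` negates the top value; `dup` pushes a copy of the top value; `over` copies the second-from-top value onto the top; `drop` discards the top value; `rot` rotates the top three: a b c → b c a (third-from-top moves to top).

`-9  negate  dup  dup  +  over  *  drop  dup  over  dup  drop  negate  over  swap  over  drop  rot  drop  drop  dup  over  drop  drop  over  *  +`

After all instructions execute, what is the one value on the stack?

-9     -> [-9]
negate -> [9]
dup    -> [9, 9]
dup    -> [9, 9, 9]
+      -> [9, 18]
over   -> [9, 18, 9]
*      -> [9, 162]
drop   -> [9]
dup    -> [9, 9]
over   -> [9, 9, 9]
dup    -> [9, 9, 9, 9]
drop   -> [9, 9, 9]
negate -> [9, 9, -9]
over   -> [9, 9, -9, 9]
swap   -> [9, 9, 9, -9]
over   -> [9, 9, 9, -9, 9]
drop   -> [9, 9, 9, -9]
rot    -> [9, 9, -9, 9]
drop   -> [9, 9, -9]
drop   -> [9, 9]
dup    -> [9, 9, 9]
over   -> [9, 9, 9, 9]
drop   -> [9, 9, 9]
drop   -> [9, 9]
over   -> [9, 9, 9]
*      -> [9, 81]
+      -> [90]

90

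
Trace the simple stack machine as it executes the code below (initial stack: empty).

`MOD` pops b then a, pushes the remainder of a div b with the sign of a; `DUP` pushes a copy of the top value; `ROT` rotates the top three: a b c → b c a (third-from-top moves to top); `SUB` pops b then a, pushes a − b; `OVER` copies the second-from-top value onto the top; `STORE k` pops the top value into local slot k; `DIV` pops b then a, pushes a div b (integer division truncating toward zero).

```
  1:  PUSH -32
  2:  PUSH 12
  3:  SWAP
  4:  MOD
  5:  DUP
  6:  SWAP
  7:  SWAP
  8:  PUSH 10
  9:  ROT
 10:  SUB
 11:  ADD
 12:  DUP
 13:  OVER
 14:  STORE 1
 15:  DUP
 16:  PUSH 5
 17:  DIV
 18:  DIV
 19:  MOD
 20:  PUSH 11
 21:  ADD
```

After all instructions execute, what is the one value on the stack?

PUSH -32 → -32
PUSH 12  → -32 12
SWAP     → 12 -32
MOD      → 12
DUP      → 12 12
SWAP     → 12 12
SWAP     → 12 12
PUSH 10  → 12 12 10
ROT      → 12 10 12
SUB      → 12 -2
ADD      → 10
DUP      → 10 10
OVER     → 10 10 10
STORE 1  → 10 10
DUP      → 10 10 10
PUSH 5   → 10 10 10 5
DIV      → 10 10 2
DIV      → 10 5
MOD      → 0
PUSH 11  → 0 11
ADD      → 11

11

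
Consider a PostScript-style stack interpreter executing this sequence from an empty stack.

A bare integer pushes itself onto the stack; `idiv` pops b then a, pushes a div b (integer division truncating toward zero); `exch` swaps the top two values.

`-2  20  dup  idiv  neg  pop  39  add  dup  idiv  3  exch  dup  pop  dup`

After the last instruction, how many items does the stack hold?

-2   : [-2]
20   : [-2, 20]
dup  : [-2, 20, 20]
idiv : [-2, 1]
neg  : [-2, -1]
pop  : [-2]
39   : [-2, 39]
add  : [37]
dup  : [37, 37]
idiv : [1]
3    : [1, 3]
exch : [3, 1]
dup  : [3, 1, 1]
pop  : [3, 1]
dup  : [3, 1, 1]

3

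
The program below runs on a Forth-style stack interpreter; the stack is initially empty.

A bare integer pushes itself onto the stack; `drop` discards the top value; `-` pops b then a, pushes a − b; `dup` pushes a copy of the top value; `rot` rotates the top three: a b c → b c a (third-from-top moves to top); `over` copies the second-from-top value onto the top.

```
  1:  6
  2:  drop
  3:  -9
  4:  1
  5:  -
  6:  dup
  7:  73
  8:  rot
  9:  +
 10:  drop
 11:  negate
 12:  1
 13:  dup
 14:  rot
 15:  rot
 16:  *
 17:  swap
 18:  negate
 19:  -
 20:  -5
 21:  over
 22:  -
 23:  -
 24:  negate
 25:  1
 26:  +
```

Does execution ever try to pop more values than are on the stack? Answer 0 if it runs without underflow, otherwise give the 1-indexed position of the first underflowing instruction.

6      : 6
drop   : (empty)
-9     : -9
1      : -9 1
-      : -10
dup    : -10 -10
73     : -10 -10 73
rot    : -10 73 -10
+      : -10 63
drop   : -10
negate : 10
1      : 10 1
dup    : 10 1 1
rot    : 1 1 10
rot    : 1 10 1
*      : 1 10
swap   : 10 1
negate : 10 -1
-      : 11
-5     : 11 -5
over   : 11 -5 11
-      : 11 -16
-      : 27
negate : -27
1      : -27 1
+      : -26

0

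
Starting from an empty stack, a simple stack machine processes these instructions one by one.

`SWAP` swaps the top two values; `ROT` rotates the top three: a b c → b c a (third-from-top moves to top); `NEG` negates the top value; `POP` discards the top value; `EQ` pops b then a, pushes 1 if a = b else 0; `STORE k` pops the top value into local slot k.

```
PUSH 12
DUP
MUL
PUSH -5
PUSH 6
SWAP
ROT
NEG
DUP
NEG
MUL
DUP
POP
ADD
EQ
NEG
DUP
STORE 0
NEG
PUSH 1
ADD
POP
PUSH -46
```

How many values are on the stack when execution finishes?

PUSH 12  : 12
DUP      : 12 12
MUL      : 144
PUSH -5  : 144 -5
PUSH 6   : 144 -5 6
SWAP     : 144 6 -5
ROT      : 6 -5 144
NEG      : 6 -5 -144
DUP      : 6 -5 -144 -144
NEG      : 6 -5 -144 144
MUL      : 6 -5 -20736
DUP      : 6 -5 -20736 -20736
POP      : 6 -5 -20736
ADD      : 6 -20741
EQ       : 0
NEG      : 0
DUP      : 0 0
STORE 0  : 0
NEG      : 0
PUSH 1   : 0 1
ADD      : 1
POP      : (empty)
PUSH -46 : -46

1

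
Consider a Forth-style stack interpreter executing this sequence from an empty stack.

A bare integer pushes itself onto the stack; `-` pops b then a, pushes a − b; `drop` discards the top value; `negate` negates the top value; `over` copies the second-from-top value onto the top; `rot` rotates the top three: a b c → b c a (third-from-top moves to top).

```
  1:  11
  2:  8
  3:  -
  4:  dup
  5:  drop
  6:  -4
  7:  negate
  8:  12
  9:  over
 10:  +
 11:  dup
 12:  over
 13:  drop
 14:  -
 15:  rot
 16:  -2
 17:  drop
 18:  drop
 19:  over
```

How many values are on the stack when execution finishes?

11      [11]
8       [11, 8]
-       [3]
dup     [3, 3]
drop    [3]
-4      [3, -4]
negate  [3, 4]
12      [3, 4, 12]
over    [3, 4, 12, 4]
+       [3, 4, 16]
dup     [3, 4, 16, 16]
over    [3, 4, 16, 16, 16]
drop    [3, 4, 16, 16]
-       [3, 4, 0]
rot     [4, 0, 3]
-2      [4, 0, 3, -2]
drop    [4, 0, 3]
drop    [4, 0]
over    [4, 0, 4]

3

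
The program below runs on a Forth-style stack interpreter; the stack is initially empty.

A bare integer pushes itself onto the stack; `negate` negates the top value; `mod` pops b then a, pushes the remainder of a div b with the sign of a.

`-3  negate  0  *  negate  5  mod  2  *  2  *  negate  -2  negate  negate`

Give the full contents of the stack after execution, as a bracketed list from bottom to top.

-3     -> [-3]
negate -> [3]
0      -> [3, 0]
*      -> [0]
negate -> [0]
5      -> [0, 5]
mod    -> [0]
2      -> [0, 2]
*      -> [0]
2      -> [0, 2]
*      -> [0]
negate -> [0]
-2     -> [0, -2]
negate -> [0, 2]
negate -> [0, -2]

[0, -2]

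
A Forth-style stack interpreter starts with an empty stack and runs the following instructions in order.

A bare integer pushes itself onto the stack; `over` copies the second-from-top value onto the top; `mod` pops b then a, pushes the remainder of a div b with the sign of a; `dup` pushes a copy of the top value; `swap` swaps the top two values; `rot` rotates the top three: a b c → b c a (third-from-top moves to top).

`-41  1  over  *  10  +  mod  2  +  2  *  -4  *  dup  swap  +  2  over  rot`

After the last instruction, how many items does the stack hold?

3

-41   -41
1     -41 1
over  -41 1 -41
*     -41 -41
10    -41 -41 10
+     -41 -31
mod   -10
2     -10 2
+     -8
2     -8 2
*     -16
-4    -16 -4
*     64
dup   64 64
swap  64 64
+     128
2     128 2
over  128 2 128
rot   2 128 128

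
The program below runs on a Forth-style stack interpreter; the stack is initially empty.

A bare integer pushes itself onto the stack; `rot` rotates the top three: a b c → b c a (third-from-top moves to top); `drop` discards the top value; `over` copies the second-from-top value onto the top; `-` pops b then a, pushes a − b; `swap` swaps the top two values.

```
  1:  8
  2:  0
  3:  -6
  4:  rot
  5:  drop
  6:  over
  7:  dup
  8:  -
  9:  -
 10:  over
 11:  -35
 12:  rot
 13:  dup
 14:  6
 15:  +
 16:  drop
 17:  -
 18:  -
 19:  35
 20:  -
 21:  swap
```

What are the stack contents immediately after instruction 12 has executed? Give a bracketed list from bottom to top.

8    : [8]
0    : [8, 0]
-6   : [8, 0, -6]
rot  : [0, -6, 8]
drop : [0, -6]
over : [0, -6, 0]
dup  : [0, -6, 0, 0]
-    : [0, -6, 0]
-    : [0, -6]
over : [0, -6, 0]
-35  : [0, -6, 0, -35]
rot  : [0, 0, -35, -6]

[0, 0, -35, -6]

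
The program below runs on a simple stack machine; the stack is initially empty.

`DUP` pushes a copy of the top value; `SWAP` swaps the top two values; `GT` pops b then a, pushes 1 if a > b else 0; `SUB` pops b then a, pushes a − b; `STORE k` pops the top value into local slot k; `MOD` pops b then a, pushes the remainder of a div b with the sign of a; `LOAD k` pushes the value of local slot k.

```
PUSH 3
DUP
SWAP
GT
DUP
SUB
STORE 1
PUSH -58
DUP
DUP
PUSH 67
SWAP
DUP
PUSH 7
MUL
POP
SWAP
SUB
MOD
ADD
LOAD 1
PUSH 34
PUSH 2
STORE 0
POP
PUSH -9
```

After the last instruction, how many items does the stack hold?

PUSH 3   → 3
DUP      → 3 3
SWAP     → 3 3
GT       → 0
DUP      → 0 0
SUB      → 0
STORE 1  → (empty)
PUSH -58 → -58
DUP      → -58 -58
DUP      → -58 -58 -58
PUSH 67  → -58 -58 -58 67
SWAP     → -58 -58 67 -58
DUP      → -58 -58 67 -58 -58
PUSH 7   → -58 -58 67 -58 -58 7
MUL      → -58 -58 67 -58 -406
POP      → -58 -58 67 -58
SWAP     → -58 -58 -58 67
SUB      → -58 -58 -125
MOD      → -58 -58
ADD      → -116
LOAD 1   → -116 0
PUSH 34  → -116 0 34
PUSH 2   → -116 0 34 2
STORE 0  → -116 0 34
POP      → -116 0
PUSH -9  → -116 0 -9

3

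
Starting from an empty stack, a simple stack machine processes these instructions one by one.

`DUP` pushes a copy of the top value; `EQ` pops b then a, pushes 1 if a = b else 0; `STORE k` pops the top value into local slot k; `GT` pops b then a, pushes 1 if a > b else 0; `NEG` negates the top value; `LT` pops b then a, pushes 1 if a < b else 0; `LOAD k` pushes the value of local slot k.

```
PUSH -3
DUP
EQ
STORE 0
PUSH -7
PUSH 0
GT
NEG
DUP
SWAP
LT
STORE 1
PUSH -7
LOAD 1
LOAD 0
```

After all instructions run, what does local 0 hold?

PUSH -3 : -3
DUP     : -3 -3
EQ      : 1
STORE 0 : (empty)
PUSH -7 : -7
PUSH 0  : -7 0
GT      : 0
NEG     : 0
DUP     : 0 0
SWAP    : 0 0
LT      : 0
STORE 1 : (empty)
PUSH -7 : -7
LOAD 1  : -7 0
LOAD 0  : -7 0 1

1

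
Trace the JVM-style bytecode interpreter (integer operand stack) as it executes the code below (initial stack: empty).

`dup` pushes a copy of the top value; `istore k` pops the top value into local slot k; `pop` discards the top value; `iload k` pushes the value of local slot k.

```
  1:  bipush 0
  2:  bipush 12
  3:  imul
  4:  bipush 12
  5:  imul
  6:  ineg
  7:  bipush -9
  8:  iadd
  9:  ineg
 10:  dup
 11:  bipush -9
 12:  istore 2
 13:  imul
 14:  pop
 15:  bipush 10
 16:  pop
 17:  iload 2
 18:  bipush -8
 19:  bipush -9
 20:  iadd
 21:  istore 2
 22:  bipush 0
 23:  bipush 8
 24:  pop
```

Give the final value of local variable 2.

bipush 0   0
bipush 12  0 12
imul       0
bipush 12  0 12
imul       0
ineg       0
bipush -9  0 -9
iadd       -9
ineg       9
dup        9 9
bipush -9  9 9 -9
istore 2   9 9
imul       81
pop        (empty)
bipush 10  10
pop        (empty)
iload 2    -9
bipush -8  -9 -8
bipush -9  -9 -8 -9
iadd       -9 -17
istore 2   -9
bipush 0   -9 0
bipush 8   -9 0 8
pop        -9 0

-17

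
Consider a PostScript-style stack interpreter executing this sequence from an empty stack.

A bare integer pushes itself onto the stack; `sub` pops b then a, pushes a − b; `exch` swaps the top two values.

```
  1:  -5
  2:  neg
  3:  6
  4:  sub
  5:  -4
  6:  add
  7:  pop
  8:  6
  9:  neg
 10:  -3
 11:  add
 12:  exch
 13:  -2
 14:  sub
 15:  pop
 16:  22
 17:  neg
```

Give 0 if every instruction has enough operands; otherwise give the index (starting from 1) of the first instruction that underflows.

-5  -> -5
neg -> 5
6   -> 5 6
sub -> -1
-4  -> -1 -4
add -> -5
pop -> (empty)
6   -> 6
neg -> -6
-3  -> -6 -3
add -> -9
exch  — needs 2 operands, stack has 1 → underflow

12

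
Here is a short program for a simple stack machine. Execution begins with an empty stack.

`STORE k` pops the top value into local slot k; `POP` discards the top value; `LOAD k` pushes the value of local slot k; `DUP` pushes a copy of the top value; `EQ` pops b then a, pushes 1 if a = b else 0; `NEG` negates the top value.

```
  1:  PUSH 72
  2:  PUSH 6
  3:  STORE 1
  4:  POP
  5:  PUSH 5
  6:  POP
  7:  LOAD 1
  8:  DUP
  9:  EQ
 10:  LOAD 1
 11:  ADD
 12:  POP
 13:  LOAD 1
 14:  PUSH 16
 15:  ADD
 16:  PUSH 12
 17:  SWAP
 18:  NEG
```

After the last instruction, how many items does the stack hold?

2

PUSH 72  [72]
PUSH 6   [72, 6]
STORE 1  [72]
POP      []
PUSH 5   [5]
POP      []
LOAD 1   [6]
DUP      [6, 6]
EQ       [1]
LOAD 1   [1, 6]
ADD      [7]
POP      []
LOAD 1   [6]
PUSH 16  [6, 16]
ADD      [22]
PUSH 12  [22, 12]
SWAP     [12, 22]
NEG      [12, -22]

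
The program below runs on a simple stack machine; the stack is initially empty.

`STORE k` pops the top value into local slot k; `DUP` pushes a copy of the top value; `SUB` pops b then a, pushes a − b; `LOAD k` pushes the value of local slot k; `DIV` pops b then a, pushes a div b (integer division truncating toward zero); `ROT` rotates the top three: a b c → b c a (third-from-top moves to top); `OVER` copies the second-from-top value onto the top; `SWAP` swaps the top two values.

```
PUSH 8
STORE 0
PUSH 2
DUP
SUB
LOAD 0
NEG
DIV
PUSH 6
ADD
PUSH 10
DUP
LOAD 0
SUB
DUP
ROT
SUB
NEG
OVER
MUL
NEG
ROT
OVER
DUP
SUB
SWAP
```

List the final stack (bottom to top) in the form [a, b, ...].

[2, -16, 0, 6]

PUSH 8   [8]
STORE 0  []
PUSH 2   [2]
DUP      [2, 2]
SUB      [0]
LOAD 0   [0, 8]
NEG      [0, -8]
DIV      [0]
PUSH 6   [0, 6]
ADD      [6]
PUSH 10  [6, 10]
DUP      [6, 10, 10]
LOAD 0   [6, 10, 10, 8]
SUB      [6, 10, 2]
DUP      [6, 10, 2, 2]
ROT      [6, 2, 2, 10]
SUB      [6, 2, -8]
NEG      [6, 2, 8]
OVER     [6, 2, 8, 2]
MUL      [6, 2, 16]
NEG      [6, 2, -16]
ROT      [2, -16, 6]
OVER     [2, -16, 6, -16]
DUP      [2, -16, 6, -16, -16]
SUB      [2, -16, 6, 0]
SWAP     [2, -16, 0, 6]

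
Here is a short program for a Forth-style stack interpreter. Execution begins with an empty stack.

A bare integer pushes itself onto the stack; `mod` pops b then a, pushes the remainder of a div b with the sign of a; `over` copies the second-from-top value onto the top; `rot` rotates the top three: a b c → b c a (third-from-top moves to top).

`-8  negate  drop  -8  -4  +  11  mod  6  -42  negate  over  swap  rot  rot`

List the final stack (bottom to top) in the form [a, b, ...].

[-1, 42, 6, 6]

-8     → [-8]
negate → [8]
drop   → []
-8     → [-8]
-4     → [-8, -4]
+      → [-12]
11     → [-12, 11]
mod    → [-1]
6      → [-1, 6]
-42    → [-1, 6, -42]
negate → [-1, 6, 42]
over   → [-1, 6, 42, 6]
swap   → [-1, 6, 6, 42]
rot    → [-1, 6, 42, 6]
rot    → [-1, 42, 6, 6]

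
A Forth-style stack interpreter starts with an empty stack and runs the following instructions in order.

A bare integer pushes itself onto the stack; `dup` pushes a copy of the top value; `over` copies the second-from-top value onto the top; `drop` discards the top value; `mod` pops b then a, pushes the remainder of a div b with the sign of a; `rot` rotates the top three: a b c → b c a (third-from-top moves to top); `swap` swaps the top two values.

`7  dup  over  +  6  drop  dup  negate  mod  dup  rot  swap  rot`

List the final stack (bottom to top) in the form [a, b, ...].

[7, 0, 0]

7       7
dup     7 7
over    7 7 7
+       7 14
6       7 14 6
drop    7 14
dup     7 14 14
negate  7 14 -14
mod     7 0
dup     7 0 0
rot     0 0 7
swap    0 7 0
rot     7 0 0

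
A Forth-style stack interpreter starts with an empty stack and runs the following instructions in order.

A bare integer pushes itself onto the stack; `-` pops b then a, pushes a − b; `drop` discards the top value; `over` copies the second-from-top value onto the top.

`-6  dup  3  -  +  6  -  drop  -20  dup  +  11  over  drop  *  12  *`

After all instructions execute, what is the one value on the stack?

-6    -6
dup   -6 -6
3     -6 -6 3
-     -6 -9
+     -15
6     -15 6
-     -21
drop  (empty)
-20   -20
dup   -20 -20
+     -40
11    -40 11
over  -40 11 -40
drop  -40 11
*     -440
12    -440 12
*     -5280

-5280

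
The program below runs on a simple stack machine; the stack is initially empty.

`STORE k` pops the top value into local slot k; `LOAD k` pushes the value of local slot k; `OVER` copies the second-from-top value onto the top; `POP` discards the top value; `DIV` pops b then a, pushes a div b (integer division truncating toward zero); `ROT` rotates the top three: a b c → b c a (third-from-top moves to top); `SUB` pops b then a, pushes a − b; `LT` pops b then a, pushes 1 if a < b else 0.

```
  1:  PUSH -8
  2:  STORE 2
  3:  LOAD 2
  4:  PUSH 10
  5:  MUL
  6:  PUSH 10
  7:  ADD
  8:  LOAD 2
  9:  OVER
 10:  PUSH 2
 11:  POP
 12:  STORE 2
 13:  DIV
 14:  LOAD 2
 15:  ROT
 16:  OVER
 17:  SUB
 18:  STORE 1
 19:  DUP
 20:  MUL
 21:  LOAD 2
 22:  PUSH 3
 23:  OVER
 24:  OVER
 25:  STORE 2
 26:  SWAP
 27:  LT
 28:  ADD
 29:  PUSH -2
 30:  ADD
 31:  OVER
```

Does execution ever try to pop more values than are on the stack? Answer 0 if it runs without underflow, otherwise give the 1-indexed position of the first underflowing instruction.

PUSH -8 → -8
STORE 2 → (empty)
LOAD 2  → -8
PUSH 10 → -8 10
MUL     → -80
PUSH 10 → -80 10
ADD     → -70
LOAD 2  → -70 -8
OVER    → -70 -8 -70
PUSH 2  → -70 -8 -70 2
POP     → -70 -8 -70
STORE 2 → -70 -8
DIV     → 8
LOAD 2  → 8 -70
ROT  — needs 3 operands, stack has 2 → underflow

15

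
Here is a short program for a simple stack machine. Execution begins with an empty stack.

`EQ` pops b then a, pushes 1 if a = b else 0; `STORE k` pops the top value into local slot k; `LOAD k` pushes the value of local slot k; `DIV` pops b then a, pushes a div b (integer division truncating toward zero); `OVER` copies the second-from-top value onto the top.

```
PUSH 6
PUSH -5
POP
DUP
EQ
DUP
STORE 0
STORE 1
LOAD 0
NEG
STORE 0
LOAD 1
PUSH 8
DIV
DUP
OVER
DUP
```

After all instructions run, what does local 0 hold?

PUSH 6   [6]
PUSH -5  [6, -5]
POP      [6]
DUP      [6, 6]
EQ       [1]
DUP      [1, 1]
STORE 0  [1]
STORE 1  []
LOAD 0   [1]
NEG      [-1]
STORE 0  []
LOAD 1   [1]
PUSH 8   [1, 8]
DIV      [0]
DUP      [0, 0]
OVER     [0, 0, 0]
DUP      [0, 0, 0, 0]

-1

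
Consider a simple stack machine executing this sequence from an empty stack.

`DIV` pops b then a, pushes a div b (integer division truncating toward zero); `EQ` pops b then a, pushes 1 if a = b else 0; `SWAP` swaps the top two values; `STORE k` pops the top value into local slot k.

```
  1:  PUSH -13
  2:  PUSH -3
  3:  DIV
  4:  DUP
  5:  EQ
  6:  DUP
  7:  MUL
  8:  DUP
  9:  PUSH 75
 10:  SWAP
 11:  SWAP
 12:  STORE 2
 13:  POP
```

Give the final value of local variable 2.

PUSH -13 : -13
PUSH -3  : -13 -3
DIV      : 4
DUP      : 4 4
EQ       : 1
DUP      : 1 1
MUL      : 1
DUP      : 1 1
PUSH 75  : 1 1 75
SWAP     : 1 75 1
SWAP     : 1 1 75
STORE 2  : 1 1
POP      : 1

75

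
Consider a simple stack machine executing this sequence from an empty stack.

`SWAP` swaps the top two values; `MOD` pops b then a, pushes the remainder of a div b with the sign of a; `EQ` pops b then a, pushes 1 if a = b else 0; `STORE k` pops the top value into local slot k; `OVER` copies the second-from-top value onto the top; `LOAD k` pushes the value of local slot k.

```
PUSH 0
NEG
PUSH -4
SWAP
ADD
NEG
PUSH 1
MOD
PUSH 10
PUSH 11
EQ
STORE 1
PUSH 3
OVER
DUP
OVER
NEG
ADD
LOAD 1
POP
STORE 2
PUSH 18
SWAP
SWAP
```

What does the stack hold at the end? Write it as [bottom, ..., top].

PUSH 0  -> 0
NEG     -> 0
PUSH -4 -> 0 -4
SWAP    -> -4 0
ADD     -> -4
NEG     -> 4
PUSH 1  -> 4 1
MOD     -> 0
PUSH 10 -> 0 10
PUSH 11 -> 0 10 11
EQ      -> 0 0
STORE 1 -> 0
PUSH 3  -> 0 3
OVER    -> 0 3 0
DUP     -> 0 3 0 0
OVER    -> 0 3 0 0 0
NEG     -> 0 3 0 0 0
ADD     -> 0 3 0 0
LOAD 1  -> 0 3 0 0 0
POP     -> 0 3 0 0
STORE 2 -> 0 3 0
PUSH 18 -> 0 3 0 18
SWAP    -> 0 3 18 0
SWAP    -> 0 3 0 18

[0, 3, 0, 18]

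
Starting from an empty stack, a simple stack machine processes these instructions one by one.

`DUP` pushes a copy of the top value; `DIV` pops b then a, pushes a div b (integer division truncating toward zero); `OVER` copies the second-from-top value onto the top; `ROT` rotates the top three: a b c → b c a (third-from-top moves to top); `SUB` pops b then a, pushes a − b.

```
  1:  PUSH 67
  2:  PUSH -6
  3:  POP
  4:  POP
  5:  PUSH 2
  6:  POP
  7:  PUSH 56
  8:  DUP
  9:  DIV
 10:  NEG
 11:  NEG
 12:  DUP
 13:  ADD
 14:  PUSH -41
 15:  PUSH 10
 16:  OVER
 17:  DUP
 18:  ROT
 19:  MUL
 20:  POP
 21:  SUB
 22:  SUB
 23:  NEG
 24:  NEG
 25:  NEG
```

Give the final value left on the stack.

PUSH 67  -> [67]
PUSH -6  -> [67, -6]
POP      -> [67]
POP      -> []
PUSH 2   -> [2]
POP      -> []
PUSH 56  -> [56]
DUP      -> [56, 56]
DIV      -> [1]
NEG      -> [-1]
NEG      -> [1]
DUP      -> [1, 1]
ADD      -> [2]
PUSH -41 -> [2, -41]
PUSH 10  -> [2, -41, 10]
OVER     -> [2, -41, 10, -41]
DUP      -> [2, -41, 10, -41, -41]
ROT      -> [2, -41, -41, -41, 10]
MUL      -> [2, -41, -41, -410]
POP      -> [2, -41, -41]
SUB      -> [2, 0]
SUB      -> [2]
NEG      -> [-2]
NEG      -> [2]
NEG      -> [-2]

-2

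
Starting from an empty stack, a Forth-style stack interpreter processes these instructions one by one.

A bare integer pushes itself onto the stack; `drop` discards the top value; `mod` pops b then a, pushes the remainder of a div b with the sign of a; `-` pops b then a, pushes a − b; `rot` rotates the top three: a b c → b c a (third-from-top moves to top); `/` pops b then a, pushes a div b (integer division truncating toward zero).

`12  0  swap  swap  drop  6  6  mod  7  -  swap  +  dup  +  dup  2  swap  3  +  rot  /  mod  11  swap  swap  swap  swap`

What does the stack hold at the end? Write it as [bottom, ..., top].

12    12
0     12 0
swap  0 12
swap  12 0
drop  12
6     12 6
6     12 6 6
mod   12 0
7     12 0 7
-     12 -7
swap  -7 12
+     5
dup   5 5
+     10
dup   10 10
2     10 10 2
swap  10 2 10
3     10 2 10 3
+     10 2 13
rot   2 13 10
/     2 1
mod   0
11    0 11
swap  11 0
swap  0 11
swap  11 0
swap  0 11

[0, 11]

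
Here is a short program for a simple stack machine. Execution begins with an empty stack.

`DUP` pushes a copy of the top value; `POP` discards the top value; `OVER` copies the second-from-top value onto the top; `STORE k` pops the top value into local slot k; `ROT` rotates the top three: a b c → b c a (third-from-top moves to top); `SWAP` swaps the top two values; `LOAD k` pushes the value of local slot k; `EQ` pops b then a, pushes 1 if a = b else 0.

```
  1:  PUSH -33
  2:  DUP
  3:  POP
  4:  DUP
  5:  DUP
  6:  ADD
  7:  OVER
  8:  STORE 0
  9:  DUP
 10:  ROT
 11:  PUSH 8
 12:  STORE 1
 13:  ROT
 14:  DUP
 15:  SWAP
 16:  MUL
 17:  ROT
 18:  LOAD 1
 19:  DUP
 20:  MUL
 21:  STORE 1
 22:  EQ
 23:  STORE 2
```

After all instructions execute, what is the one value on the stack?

-33

PUSH -33 : [-33]
DUP      : [-33, -33]
POP      : [-33]
DUP      : [-33, -33]
DUP      : [-33, -33, -33]
ADD      : [-33, -66]
OVER     : [-33, -66, -33]
STORE 0  : [-33, -66]
DUP      : [-33, -66, -66]
ROT      : [-66, -66, -33]
PUSH 8   : [-66, -66, -33, 8]
STORE 1  : [-66, -66, -33]
ROT      : [-66, -33, -66]
DUP      : [-66, -33, -66, -66]
SWAP     : [-66, -33, -66, -66]
MUL      : [-66, -33, 4356]
ROT      : [-33, 4356, -66]
LOAD 1   : [-33, 4356, -66, 8]
DUP      : [-33, 4356, -66, 8, 8]
MUL      : [-33, 4356, -66, 64]
STORE 1  : [-33, 4356, -66]
EQ       : [-33, 0]
STORE 2  : [-33]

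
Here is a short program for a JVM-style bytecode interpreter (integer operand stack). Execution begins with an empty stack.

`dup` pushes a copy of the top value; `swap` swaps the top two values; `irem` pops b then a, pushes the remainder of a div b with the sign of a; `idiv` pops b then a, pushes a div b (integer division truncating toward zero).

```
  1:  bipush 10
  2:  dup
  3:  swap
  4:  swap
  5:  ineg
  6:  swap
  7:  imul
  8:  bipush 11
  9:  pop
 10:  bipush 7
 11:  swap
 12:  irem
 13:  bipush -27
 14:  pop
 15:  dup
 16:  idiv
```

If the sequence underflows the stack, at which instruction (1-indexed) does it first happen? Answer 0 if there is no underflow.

bipush 10   10
dup         10 10
swap        10 10
swap        10 10
ineg        10 -10
swap        -10 10
imul        -100
bipush 11   -100 11
pop         -100
bipush 7    -100 7
swap        7 -100
irem        7
bipush -27  7 -27
pop         7
dup         7 7
idiv        1

0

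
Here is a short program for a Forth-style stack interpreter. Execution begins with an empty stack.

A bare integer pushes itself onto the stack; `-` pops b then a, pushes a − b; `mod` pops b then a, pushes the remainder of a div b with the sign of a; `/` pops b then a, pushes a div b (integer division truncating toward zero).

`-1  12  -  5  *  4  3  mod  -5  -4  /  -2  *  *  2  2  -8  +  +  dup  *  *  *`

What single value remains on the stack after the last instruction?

-1   [-1]
12   [-1, 12]
-    [-13]
5    [-13, 5]
*    [-65]
4    [-65, 4]
3    [-65, 4, 3]
mod  [-65, 1]
-5   [-65, 1, -5]
-4   [-65, 1, -5, -4]
/    [-65, 1, 1]
-2   [-65, 1, 1, -2]
*    [-65, 1, -2]
*    [-65, -2]
2    [-65, -2, 2]
2    [-65, -2, 2, 2]
-8   [-65, -2, 2, 2, -8]
+    [-65, -2, 2, -6]
+    [-65, -2, -4]
dup  [-65, -2, -4, -4]
*    [-65, -2, 16]
*    [-65, -32]
*    [2080]

2080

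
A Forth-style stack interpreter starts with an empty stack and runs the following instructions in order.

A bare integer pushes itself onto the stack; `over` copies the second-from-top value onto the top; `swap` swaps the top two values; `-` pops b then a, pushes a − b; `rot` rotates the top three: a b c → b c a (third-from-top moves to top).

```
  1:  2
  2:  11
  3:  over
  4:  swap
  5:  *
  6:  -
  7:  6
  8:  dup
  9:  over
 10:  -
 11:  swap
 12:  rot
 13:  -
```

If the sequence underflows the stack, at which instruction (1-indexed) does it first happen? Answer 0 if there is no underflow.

0

2    -> 2
11   -> 2 11
over -> 2 11 2
swap -> 2 2 11
*    -> 2 22
-    -> -20
6    -> -20 6
dup  -> -20 6 6
over -> -20 6 6 6
-    -> -20 6 0
swap -> -20 0 6
rot  -> 0 6 -20
-    -> 0 26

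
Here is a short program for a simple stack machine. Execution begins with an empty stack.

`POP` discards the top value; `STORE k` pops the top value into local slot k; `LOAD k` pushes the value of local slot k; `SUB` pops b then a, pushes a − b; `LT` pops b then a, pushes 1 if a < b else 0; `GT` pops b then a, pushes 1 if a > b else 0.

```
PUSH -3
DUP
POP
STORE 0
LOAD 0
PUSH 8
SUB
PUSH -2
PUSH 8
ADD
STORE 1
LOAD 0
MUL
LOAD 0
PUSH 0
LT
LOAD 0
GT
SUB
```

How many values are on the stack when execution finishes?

PUSH -3  -3
DUP      -3 -3
POP      -3
STORE 0  (empty)
LOAD 0   -3
PUSH 8   -3 8
SUB      -11
PUSH -2  -11 -2
PUSH 8   -11 -2 8
ADD      -11 6
STORE 1  -11
LOAD 0   -11 -3
MUL      33
LOAD 0   33 -3
PUSH 0   33 -3 0
LT       33 1
LOAD 0   33 1 -3
GT       33 1
SUB      32

1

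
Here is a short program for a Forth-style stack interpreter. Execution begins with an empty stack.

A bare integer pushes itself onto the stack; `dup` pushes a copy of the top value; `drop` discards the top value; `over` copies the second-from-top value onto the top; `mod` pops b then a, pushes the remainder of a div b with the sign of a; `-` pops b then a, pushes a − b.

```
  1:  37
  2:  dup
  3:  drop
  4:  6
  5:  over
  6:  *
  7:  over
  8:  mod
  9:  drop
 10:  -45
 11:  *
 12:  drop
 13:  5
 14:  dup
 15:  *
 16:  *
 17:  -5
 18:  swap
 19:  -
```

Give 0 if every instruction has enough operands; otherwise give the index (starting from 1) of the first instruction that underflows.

37   -> [37]
dup  -> [37, 37]
drop -> [37]
6    -> [37, 6]
over -> [37, 6, 37]
*    -> [37, 222]
over -> [37, 222, 37]
mod  -> [37, 0]
drop -> [37]
-45  -> [37, -45]
*    -> [-1665]
drop -> []
5    -> [5]
dup  -> [5, 5]
*    -> [25]
*  — needs 2 operands, stack has 1 → underflow

16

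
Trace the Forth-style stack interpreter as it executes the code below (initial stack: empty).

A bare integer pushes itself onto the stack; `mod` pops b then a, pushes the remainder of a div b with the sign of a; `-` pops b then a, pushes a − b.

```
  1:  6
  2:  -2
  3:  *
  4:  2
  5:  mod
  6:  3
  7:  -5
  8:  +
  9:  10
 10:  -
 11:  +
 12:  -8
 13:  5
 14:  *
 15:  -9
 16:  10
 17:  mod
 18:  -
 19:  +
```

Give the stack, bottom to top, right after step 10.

[0, -12]

6   : 6
-2  : 6 -2
*   : -12
2   : -12 2
mod : 0
3   : 0 3
-5  : 0 3 -5
+   : 0 -2
10  : 0 -2 10
-   : 0 -12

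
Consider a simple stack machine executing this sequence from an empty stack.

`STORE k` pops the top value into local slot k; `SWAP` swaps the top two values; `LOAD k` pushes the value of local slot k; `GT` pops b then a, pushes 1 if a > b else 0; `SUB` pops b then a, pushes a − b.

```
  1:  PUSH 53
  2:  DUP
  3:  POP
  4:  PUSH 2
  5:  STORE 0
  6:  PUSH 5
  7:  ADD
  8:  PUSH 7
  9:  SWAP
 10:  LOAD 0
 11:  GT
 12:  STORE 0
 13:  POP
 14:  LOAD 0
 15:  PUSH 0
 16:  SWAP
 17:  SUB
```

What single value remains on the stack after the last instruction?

PUSH 53  53
DUP      53 53
POP      53
PUSH 2   53 2
STORE 0  53
PUSH 5   53 5
ADD      58
PUSH 7   58 7
SWAP     7 58
LOAD 0   7 58 2
GT       7 1
STORE 0  7
POP      (empty)
LOAD 0   1
PUSH 0   1 0
SWAP     0 1
SUB      -1

-1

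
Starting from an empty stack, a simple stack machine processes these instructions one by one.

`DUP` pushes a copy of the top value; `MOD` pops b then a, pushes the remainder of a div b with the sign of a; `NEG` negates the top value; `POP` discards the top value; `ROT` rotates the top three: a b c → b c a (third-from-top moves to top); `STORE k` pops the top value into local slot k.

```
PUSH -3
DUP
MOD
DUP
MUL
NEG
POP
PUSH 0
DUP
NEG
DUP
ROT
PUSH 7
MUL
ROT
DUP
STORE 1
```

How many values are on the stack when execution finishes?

3

PUSH -3 → -3
DUP     → -3 -3
MOD     → 0
DUP     → 0 0
MUL     → 0
NEG     → 0
POP     → (empty)
PUSH 0  → 0
DUP     → 0 0
NEG     → 0 0
DUP     → 0 0 0
ROT     → 0 0 0
PUSH 7  → 0 0 0 7
MUL     → 0 0 0
ROT     → 0 0 0
DUP     → 0 0 0 0
STORE 1 → 0 0 0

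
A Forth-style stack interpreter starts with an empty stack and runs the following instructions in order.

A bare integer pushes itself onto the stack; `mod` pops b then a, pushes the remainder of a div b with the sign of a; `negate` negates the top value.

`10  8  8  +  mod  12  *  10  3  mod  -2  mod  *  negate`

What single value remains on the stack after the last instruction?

-120

10     -> 10
8      -> 10 8
8      -> 10 8 8
+      -> 10 16
mod    -> 10
12     -> 10 12
*      -> 120
10     -> 120 10
3      -> 120 10 3
mod    -> 120 1
-2     -> 120 1 -2
mod    -> 120 1
*      -> 120
negate -> -120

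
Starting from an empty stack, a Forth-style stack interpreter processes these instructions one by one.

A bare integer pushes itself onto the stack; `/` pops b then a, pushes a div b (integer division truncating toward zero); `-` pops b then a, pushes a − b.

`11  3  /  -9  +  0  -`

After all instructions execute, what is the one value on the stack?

11  11
3   11 3
/   3
-9  3 -9
+   -6
0   -6 0
-   -6

-6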